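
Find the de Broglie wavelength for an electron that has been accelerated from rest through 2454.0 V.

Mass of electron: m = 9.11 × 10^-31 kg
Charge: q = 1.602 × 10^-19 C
2.48 × 10^-11 m

When a particle is accelerated through voltage V, it gains kinetic energy KE = qV.

The de Broglie wavelength is then λ = h/√(2mqV):

λ = h/√(2mqV)
λ = (6.626 × 10^-34 J·s) / √(2 × 9.11 × 10^-31 kg × 1.602 × 10^-19 C × 2454.0 V)
λ = 2.48 × 10^-11 m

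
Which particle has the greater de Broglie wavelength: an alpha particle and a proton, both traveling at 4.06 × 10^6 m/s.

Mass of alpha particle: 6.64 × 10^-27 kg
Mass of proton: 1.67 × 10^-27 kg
The proton has the longer wavelength.

Using λ = h/(mv), since both particles have the same velocity, the wavelength depends only on mass.

For alpha particle: λ₁ = h/(m₁v) = 2.46 × 10^-14 m
For proton: λ₂ = h/(m₂v) = 9.77 × 10^-14 m

Since λ ∝ 1/m at constant velocity, the lighter particle has the longer wavelength.

The proton has the longer de Broglie wavelength.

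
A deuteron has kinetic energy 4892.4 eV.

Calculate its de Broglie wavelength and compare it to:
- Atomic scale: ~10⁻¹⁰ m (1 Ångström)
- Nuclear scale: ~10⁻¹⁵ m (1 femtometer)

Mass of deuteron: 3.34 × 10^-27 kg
λ = 2.90 × 10^-13 m, which is between nuclear and atomic scales.

Using λ = h/√(2mKE):

KE = 4892.4 eV = 7.838 × 10^-16 J

λ = h/√(2mKE)
λ = (6.626 × 10^-34 J·s) / √(2 × 3.34 × 10^-27 kg × 7.838 × 10^-16 J)
λ = 2.90 × 10^-13 m

Comparison:
- Atomic scale (10⁻¹⁰ m): λ is 0.0029× this size
- Nuclear scale (10⁻¹⁵ m): λ is 2.9e+02× this size

The wavelength is between nuclear and atomic scales.

This wavelength is appropriate for probing atomic structure but too large for nuclear physics experiments.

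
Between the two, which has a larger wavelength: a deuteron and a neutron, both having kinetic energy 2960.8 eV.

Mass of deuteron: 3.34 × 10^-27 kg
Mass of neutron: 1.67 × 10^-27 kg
The neutron has the longer wavelength.

Using λ = h/√(2mKE):

For deuteron: λ₁ = h/√(2m₁KE) = 3.72 × 10^-13 m
For neutron: λ₂ = h/√(2m₂KE) = 5.26 × 10^-13 m

Since λ ∝ 1/√m at constant kinetic energy, the lighter particle has the longer wavelength.

The neutron has the longer de Broglie wavelength.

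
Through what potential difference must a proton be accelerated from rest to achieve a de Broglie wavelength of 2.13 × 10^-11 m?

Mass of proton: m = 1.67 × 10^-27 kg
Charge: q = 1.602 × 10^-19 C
1.81 V

From λ = h/√(2mqV), we solve for V:

λ² = h²/(2mqV)
V = h²/(2mqλ²)
V = (6.626 × 10^-34 J·s)² / (2 × 1.67 × 10^-27 kg × 1.602 × 10^-19 C × (2.13 × 10^-11 m)²)
V = 1.81 V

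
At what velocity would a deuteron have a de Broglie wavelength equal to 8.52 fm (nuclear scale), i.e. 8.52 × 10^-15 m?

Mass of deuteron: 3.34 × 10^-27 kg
2.33 × 10^7 m/s

From λ = h/(mv), solve for v:

v = h/(mλ)
v = (6.626 × 10^-34 J·s) / (3.34 × 10^-27 kg × 8.52 × 10^-15 m)
v = 2.33 × 10^7 m/s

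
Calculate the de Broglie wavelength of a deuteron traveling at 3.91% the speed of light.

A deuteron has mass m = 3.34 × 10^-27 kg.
1.69 × 10^-14 m

Using the de Broglie relation λ = h/(mv):

v = 3.91% × c = 1.172 × 10^7 m/s

λ = h/(mv)
λ = (6.626 × 10^-34 J·s) / (3.34 × 10^-27 kg × 1.172 × 10^7 m/s)
λ = 1.69 × 10^-14 m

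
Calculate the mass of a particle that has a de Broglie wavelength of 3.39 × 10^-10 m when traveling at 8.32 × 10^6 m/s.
2.35 × 10^-31 kg

From the de Broglie relation λ = h/(mv), we solve for m:

m = h/(λv)
m = (6.626 × 10^-34 J·s) / (3.39 × 10^-10 m × 8.32 × 10^6 m/s)
m = 2.35 × 10^-31 kg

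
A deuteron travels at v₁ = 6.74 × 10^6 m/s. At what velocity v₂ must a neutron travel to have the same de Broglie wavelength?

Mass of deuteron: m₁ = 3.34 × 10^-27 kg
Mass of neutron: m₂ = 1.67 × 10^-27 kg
v₂ = 1.35 × 10^7 m/s

For equal de Broglie wavelengths: λ₁ = λ₂

h/(m₁v₁) = h/(m₂v₂)
m₁v₁ = m₂v₂
v₂ = v₁ · (m₁/m₂)

v₂ = 6.74 × 10^6 m/s × (3.34 × 10^-27 kg / 1.67 × 10^-27 kg)
v₂ = 1.35 × 10^7 m/s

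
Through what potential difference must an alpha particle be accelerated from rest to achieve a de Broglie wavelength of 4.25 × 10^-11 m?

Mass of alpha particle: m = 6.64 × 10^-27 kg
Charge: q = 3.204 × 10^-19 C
5.71 × 10^-2 V

From λ = h/√(2mqV), we solve for V:

λ² = h²/(2mqV)
V = h²/(2mqλ²)
V = (6.626 × 10^-34 J·s)² / (2 × 6.64 × 10^-27 kg × 3.204 × 10^-19 C × (4.25 × 10^-11 m)²)
V = 5.71 × 10^-2 V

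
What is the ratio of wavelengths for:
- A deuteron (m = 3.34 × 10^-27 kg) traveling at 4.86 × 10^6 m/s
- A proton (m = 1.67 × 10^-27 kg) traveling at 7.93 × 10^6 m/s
λ₁/λ₂ = 0.816

Using λ = h/(mv):

λ₁ = h/(m₁v₁) = 4.08 × 10^-14 m
λ₂ = h/(m₂v₂) = 5.00 × 10^-14 m

Ratio λ₁/λ₂ = (m₂v₂)/(m₁v₁)
         = (1.67 × 10^-27 kg × 7.93 × 10^6 m/s) / (3.34 × 10^-27 kg × 4.86 × 10^6 m/s)
         = 0.816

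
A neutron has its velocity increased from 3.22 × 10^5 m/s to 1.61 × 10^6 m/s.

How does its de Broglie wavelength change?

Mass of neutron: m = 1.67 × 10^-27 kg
The wavelength decreases by a factor of 5.

Using λ = h/(mv):

Initial wavelength: λ₁ = h/(mv₁) = 1.23 × 10^-12 m
Final wavelength: λ₂ = h/(mv₂) = 2.46 × 10^-13 m

Since λ ∝ 1/v, when velocity increases by a factor of 5, the wavelength decreases by a factor of 5.

λ₂/λ₁ = v₁/v₂ = 1/5

The wavelength decreases by a factor of 5.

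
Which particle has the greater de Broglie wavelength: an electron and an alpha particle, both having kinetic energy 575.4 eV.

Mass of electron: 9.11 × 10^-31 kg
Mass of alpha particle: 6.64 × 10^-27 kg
The electron has the longer wavelength.

Using λ = h/√(2mKE):

For electron: λ₁ = h/√(2m₁KE) = 5.11 × 10^-11 m
For alpha particle: λ₂ = h/√(2m₂KE) = 5.99 × 10^-13 m

Since λ ∝ 1/√m at constant kinetic energy, the lighter particle has the longer wavelength.

The electron has the longer de Broglie wavelength.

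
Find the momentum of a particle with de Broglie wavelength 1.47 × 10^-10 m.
4.51 × 10^-24 kg·m/s

From the de Broglie relation λ = h/p, we solve for p:

p = h/λ
p = (6.626 × 10^-34 J·s) / (1.47 × 10^-10 m)
p = 4.51 × 10^-24 kg·m/s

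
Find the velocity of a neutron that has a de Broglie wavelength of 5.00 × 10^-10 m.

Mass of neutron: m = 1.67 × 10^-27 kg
7.94 × 10^2 m/s

From the de Broglie relation λ = h/(mv), we solve for v:

v = h/(mλ)
v = (6.626 × 10^-34 J·s) / (1.67 × 10^-27 kg × 5.00 × 10^-10 m)
v = 7.94 × 10^2 m/s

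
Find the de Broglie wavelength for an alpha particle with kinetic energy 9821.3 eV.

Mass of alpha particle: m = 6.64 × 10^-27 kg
1.45 × 10^-13 m

Using λ = h/√(2mKE):

First convert KE to Joules: KE = 9821.3 eV = 1.574 × 10^-15 J

λ = h/√(2mKE)
λ = (6.626 × 10^-34 J·s) / √(2 × 6.64 × 10^-27 kg × 1.574 × 10^-15 J)
λ = 1.45 × 10^-13 m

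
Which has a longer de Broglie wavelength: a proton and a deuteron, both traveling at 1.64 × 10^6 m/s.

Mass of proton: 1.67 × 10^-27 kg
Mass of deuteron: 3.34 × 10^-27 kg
The proton has the longer wavelength.

Using λ = h/(mv), since both particles have the same velocity, the wavelength depends only on mass.

For proton: λ₁ = h/(m₁v) = 2.42 × 10^-13 m
For deuteron: λ₂ = h/(m₂v) = 1.21 × 10^-13 m

Since λ ∝ 1/m at constant velocity, the lighter particle has the longer wavelength.

The proton has the longer de Broglie wavelength.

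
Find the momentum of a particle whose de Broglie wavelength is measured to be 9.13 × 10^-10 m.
7.26 × 10^-25 kg·m/s

From the de Broglie relation λ = h/p, we solve for p:

p = h/λ
p = (6.626 × 10^-34 J·s) / (9.13 × 10^-10 m)
p = 7.26 × 10^-25 kg·m/s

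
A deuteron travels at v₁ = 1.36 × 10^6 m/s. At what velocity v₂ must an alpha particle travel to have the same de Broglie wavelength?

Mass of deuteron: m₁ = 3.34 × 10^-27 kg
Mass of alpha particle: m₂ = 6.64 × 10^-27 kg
v₂ = 6.84 × 10^5 m/s

For equal de Broglie wavelengths: λ₁ = λ₂

h/(m₁v₁) = h/(m₂v₂)
m₁v₁ = m₂v₂
v₂ = v₁ · (m₁/m₂)

v₂ = 1.36 × 10^6 m/s × (3.34 × 10^-27 kg / 6.64 × 10^-27 kg)
v₂ = 6.84 × 10^5 m/s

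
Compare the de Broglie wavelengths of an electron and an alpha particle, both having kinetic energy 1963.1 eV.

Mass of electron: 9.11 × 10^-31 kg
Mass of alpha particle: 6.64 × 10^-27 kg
The electron has the longer wavelength.

Using λ = h/√(2mKE):

For electron: λ₁ = h/√(2m₁KE) = 2.77 × 10^-11 m
For alpha particle: λ₂ = h/√(2m₂KE) = 3.24 × 10^-13 m

Since λ ∝ 1/√m at constant kinetic energy, the lighter particle has the longer wavelength.

The electron has the longer de Broglie wavelength.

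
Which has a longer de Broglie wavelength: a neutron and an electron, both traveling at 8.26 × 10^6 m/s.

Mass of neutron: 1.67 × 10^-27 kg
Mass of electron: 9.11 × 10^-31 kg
The electron has the longer wavelength.

Using λ = h/(mv), since both particles have the same velocity, the wavelength depends only on mass.

For neutron: λ₁ = h/(m₁v) = 4.80 × 10^-14 m
For electron: λ₂ = h/(m₂v) = 8.81 × 10^-11 m

Since λ ∝ 1/m at constant velocity, the lighter particle has the longer wavelength.

The electron has the longer de Broglie wavelength.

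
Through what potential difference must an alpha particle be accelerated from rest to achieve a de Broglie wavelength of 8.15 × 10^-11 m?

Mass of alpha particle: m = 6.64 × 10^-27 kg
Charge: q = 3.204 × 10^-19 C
1.55 × 10^-2 V

From λ = h/√(2mqV), we solve for V:

λ² = h²/(2mqV)
V = h²/(2mqλ²)
V = (6.626 × 10^-34 J·s)² / (2 × 6.64 × 10^-27 kg × 3.204 × 10^-19 C × (8.15 × 10^-11 m)²)
V = 1.55 × 10^-2 V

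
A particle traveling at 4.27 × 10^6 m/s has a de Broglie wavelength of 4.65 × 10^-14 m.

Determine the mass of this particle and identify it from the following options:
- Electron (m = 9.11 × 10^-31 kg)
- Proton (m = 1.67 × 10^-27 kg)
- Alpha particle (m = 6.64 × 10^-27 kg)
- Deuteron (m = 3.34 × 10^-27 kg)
The particle is a deuteron.

From λ = h/(mv), solve for mass:

m = h/(λv)
m = (6.626 × 10^-34 J·s) / (4.65 × 10^-14 m × 4.27 × 10^6 m/s)
m = 3.34 × 10^-27 kg

Comparing with the listed masses, this is closest to a deuteron.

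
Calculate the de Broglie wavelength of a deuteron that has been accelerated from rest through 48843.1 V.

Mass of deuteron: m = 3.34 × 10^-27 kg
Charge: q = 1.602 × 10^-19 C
9.16 × 10^-14 m

When a particle is accelerated through voltage V, it gains kinetic energy KE = qV.

The de Broglie wavelength is then λ = h/√(2mqV):

λ = h/√(2mqV)
λ = (6.626 × 10^-34 J·s) / √(2 × 3.34 × 10^-27 kg × 1.602 × 10^-19 C × 48843.1 V)
λ = 9.16 × 10^-14 m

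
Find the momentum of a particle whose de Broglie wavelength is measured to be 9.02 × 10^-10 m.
7.35 × 10^-25 kg·m/s

From the de Broglie relation λ = h/p, we solve for p:

p = h/λ
p = (6.626 × 10^-34 J·s) / (9.02 × 10^-10 m)
p = 7.35 × 10^-25 kg·m/s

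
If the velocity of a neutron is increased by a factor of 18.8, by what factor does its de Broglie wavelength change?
The wavelength decreases by a factor of 18.8.

From λ = h/(mv), the wavelength is inversely proportional to velocity:

λ ∝ 1/v

If v → 18.8v, then λ → λ/18.8

When velocity is increased by a factor of 18.8, the wavelength decreases by a factor of 18.8.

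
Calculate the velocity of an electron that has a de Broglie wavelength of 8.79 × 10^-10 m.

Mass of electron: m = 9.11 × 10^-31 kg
8.27 × 10^5 m/s

From the de Broglie relation λ = h/(mv), we solve for v:

v = h/(mλ)
v = (6.626 × 10^-34 J·s) / (9.11 × 10^-31 kg × 8.79 × 10^-10 m)
v = 8.27 × 10^5 m/s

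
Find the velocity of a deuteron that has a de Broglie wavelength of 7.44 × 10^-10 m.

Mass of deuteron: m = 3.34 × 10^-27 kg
2.67 × 10^2 m/s

From the de Broglie relation λ = h/(mv), we solve for v:

v = h/(mλ)
v = (6.626 × 10^-34 J·s) / (3.34 × 10^-27 kg × 7.44 × 10^-10 m)
v = 2.67 × 10^2 m/s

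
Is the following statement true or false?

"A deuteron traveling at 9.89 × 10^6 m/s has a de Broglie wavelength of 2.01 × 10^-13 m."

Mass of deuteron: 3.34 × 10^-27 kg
False

The claim is incorrect.

Using λ = h/(mv):
λ = (6.626 × 10^-34 J·s) / (3.34 × 10^-27 kg × 9.89 × 10^6 m/s)
λ = 2.01 × 10^-14 m

The actual wavelength differs from the claimed 2.01 × 10^-13 m.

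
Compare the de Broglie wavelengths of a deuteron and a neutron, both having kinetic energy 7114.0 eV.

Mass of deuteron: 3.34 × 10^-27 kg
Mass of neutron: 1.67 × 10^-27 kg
The neutron has the longer wavelength.

Using λ = h/√(2mKE):

For deuteron: λ₁ = h/√(2m₁KE) = 2.40 × 10^-13 m
For neutron: λ₂ = h/√(2m₂KE) = 3.40 × 10^-13 m

Since λ ∝ 1/√m at constant kinetic energy, the lighter particle has the longer wavelength.

The neutron has the longer de Broglie wavelength.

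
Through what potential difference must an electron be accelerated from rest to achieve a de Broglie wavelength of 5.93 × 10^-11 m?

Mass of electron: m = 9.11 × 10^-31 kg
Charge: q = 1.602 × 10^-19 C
428 V

From λ = h/√(2mqV), we solve for V:

λ² = h²/(2mqV)
V = h²/(2mqλ²)
V = (6.626 × 10^-34 J·s)² / (2 × 9.11 × 10^-31 kg × 1.602 × 10^-19 C × (5.93 × 10^-11 m)²)
V = 428 V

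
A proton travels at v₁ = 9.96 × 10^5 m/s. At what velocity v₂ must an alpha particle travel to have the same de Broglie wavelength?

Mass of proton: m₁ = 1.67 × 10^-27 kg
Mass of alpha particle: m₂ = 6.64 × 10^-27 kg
v₂ = 2.51 × 10^5 m/s

For equal de Broglie wavelengths: λ₁ = λ₂

h/(m₁v₁) = h/(m₂v₂)
m₁v₁ = m₂v₂
v₂ = v₁ · (m₁/m₂)

v₂ = 9.96 × 10^5 m/s × (1.67 × 10^-27 kg / 6.64 × 10^-27 kg)
v₂ = 2.51 × 10^5 m/s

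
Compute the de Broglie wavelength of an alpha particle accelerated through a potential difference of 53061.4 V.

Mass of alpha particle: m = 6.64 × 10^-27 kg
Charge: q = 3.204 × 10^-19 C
4.41 × 10^-14 m

When a particle is accelerated through voltage V, it gains kinetic energy KE = qV.

The de Broglie wavelength is then λ = h/√(2mqV):

λ = h/√(2mqV)
λ = (6.626 × 10^-34 J·s) / √(2 × 6.64 × 10^-27 kg × 3.204 × 10^-19 C × 53061.4 V)
λ = 4.41 × 10^-14 m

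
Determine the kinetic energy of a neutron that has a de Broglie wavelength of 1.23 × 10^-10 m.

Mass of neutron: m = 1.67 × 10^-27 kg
8.69 × 10^-21 J (or 0.0542 eV)

From λ = h/√(2mKE), we solve for KE:

λ² = h²/(2mKE)
KE = h²/(2mλ²)
KE = (6.626 × 10^-34 J·s)² / (2 × 1.67 × 10^-27 kg × (1.23 × 10^-10 m)²)
KE = 8.69 × 10^-21 J
KE = 0.0542 eV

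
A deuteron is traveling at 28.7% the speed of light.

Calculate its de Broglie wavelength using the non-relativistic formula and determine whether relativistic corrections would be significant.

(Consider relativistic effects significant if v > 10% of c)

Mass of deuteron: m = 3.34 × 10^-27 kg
Yes, relativistic corrections are needed.

Using the non-relativistic de Broglie formula λ = h/(mv):

v = 28.7% × c = 8.604 × 10^7 m/s

λ = h/(mv)
λ = (6.626 × 10^-34 J·s) / (3.34 × 10^-27 kg × 8.604 × 10^7 m/s)
λ = 2.31 × 10^-15 m

Since v = 28.7% of c > 10% of c, relativistic corrections ARE significant and the actual wavelength would differ from this non-relativistic estimate.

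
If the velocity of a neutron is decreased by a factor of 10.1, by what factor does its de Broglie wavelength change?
The wavelength increases by a factor of 10.1.

From λ = h/(mv), the wavelength is inversely proportional to velocity:

λ ∝ 1/v

If v → v/10.1, then λ → 10.1λ

When velocity is decreased by a factor of 10.1, the wavelength increases by a factor of 10.1.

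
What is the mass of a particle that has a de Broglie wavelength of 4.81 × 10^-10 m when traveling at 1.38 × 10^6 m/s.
9.98 × 10^-31 kg

From the de Broglie relation λ = h/(mv), we solve for m:

m = h/(λv)
m = (6.626 × 10^-34 J·s) / (4.81 × 10^-10 m × 1.38 × 10^6 m/s)
m = 9.98 × 10^-31 kg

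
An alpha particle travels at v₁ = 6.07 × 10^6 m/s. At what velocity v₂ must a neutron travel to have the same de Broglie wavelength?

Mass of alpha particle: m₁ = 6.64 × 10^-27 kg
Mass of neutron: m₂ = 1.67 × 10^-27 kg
v₂ = 2.41 × 10^7 m/s

For equal de Broglie wavelengths: λ₁ = λ₂

h/(m₁v₁) = h/(m₂v₂)
m₁v₁ = m₂v₂
v₂ = v₁ · (m₁/m₂)

v₂ = 6.07 × 10^6 m/s × (6.64 × 10^-27 kg / 1.67 × 10^-27 kg)
v₂ = 2.41 × 10^7 m/s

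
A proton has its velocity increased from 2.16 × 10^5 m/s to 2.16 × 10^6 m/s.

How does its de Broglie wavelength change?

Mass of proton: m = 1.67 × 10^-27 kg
The wavelength decreases by a factor of 10.

Using λ = h/(mv):

Initial wavelength: λ₁ = h/(mv₁) = 1.84 × 10^-12 m
Final wavelength: λ₂ = h/(mv₂) = 1.84 × 10^-13 m

Since λ ∝ 1/v, when velocity increases by a factor of 10, the wavelength decreases by a factor of 10.

λ₂/λ₁ = v₁/v₂ = 1/10

The wavelength decreases by a factor of 10.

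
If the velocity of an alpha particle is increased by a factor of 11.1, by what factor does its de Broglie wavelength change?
The wavelength decreases by a factor of 11.1.

From λ = h/(mv), the wavelength is inversely proportional to velocity:

λ ∝ 1/v

If v → 11.1v, then λ → λ/11.1

When velocity is increased by a factor of 11.1, the wavelength decreases by a factor of 11.1.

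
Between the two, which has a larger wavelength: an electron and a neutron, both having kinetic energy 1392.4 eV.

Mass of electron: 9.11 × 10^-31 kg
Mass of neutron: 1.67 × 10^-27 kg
The electron has the longer wavelength.

Using λ = h/√(2mKE):

For electron: λ₁ = h/√(2m₁KE) = 3.29 × 10^-11 m
For neutron: λ₂ = h/√(2m₂KE) = 7.68 × 10^-13 m

Since λ ∝ 1/√m at constant kinetic energy, the lighter particle has the longer wavelength.

The electron has the longer de Broglie wavelength.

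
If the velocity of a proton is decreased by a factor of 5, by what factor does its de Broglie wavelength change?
The wavelength increases by a factor of 5.

From λ = h/(mv), the wavelength is inversely proportional to velocity:

λ ∝ 1/v

If v → v/5, then λ → 5λ

When velocity is decreased by a factor of 5, the wavelength increases by a factor of 5.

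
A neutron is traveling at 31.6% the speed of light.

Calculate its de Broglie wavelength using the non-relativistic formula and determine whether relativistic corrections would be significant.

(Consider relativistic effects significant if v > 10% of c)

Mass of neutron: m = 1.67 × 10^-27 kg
Yes, relativistic corrections are needed.

Using the non-relativistic de Broglie formula λ = h/(mv):

v = 31.6% × c = 9.473 × 10^7 m/s

λ = h/(mv)
λ = (6.626 × 10^-34 J·s) / (1.67 × 10^-27 kg × 9.473 × 10^7 m/s)
λ = 4.19 × 10^-15 m

Since v = 31.6% of c > 10% of c, relativistic corrections ARE significant and the actual wavelength would differ from this non-relativistic estimate.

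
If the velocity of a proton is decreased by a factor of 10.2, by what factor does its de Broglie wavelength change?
The wavelength increases by a factor of 10.2.

From λ = h/(mv), the wavelength is inversely proportional to velocity:

λ ∝ 1/v

If v → v/10.2, then λ → 10.2λ

When velocity is decreased by a factor of 10.2, the wavelength increases by a factor of 10.2.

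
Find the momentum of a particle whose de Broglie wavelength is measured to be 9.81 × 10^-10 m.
6.75 × 10^-25 kg·m/s

From the de Broglie relation λ = h/p, we solve for p:

p = h/λ
p = (6.626 × 10^-34 J·s) / (9.81 × 10^-10 m)
p = 6.75 × 10^-25 kg·m/s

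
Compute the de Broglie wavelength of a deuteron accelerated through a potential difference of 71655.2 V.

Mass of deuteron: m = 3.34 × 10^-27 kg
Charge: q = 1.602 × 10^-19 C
7.57 × 10^-14 m

When a particle is accelerated through voltage V, it gains kinetic energy KE = qV.

The de Broglie wavelength is then λ = h/√(2mqV):

λ = h/√(2mqV)
λ = (6.626 × 10^-34 J·s) / √(2 × 3.34 × 10^-27 kg × 1.602 × 10^-19 C × 71655.2 V)
λ = 7.57 × 10^-14 m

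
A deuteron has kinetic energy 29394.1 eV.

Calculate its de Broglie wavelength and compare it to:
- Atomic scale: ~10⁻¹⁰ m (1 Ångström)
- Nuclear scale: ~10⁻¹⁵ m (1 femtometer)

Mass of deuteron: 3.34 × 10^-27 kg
λ = 1.18 × 10^-13 m, which is between nuclear and atomic scales.

Using λ = h/√(2mKE):

KE = 29394.1 eV = 4.709 × 10^-15 J

λ = h/√(2mKE)
λ = (6.626 × 10^-34 J·s) / √(2 × 3.34 × 10^-27 kg × 4.709 × 10^-15 J)
λ = 1.18 × 10^-13 m

Comparison:
- Atomic scale (10⁻¹⁰ m): λ is 0.0012× this size
- Nuclear scale (10⁻¹⁵ m): λ is 1.2e+02× this size

The wavelength is between nuclear and atomic scales.

This wavelength is appropriate for probing atomic structure but too large for nuclear physics experiments.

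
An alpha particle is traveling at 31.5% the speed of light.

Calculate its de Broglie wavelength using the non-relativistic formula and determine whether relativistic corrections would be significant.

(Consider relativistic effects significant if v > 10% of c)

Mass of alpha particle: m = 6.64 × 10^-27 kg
Yes, relativistic corrections are needed.

Using the non-relativistic de Broglie formula λ = h/(mv):

v = 31.5% × c = 9.443 × 10^7 m/s

λ = h/(mv)
λ = (6.626 × 10^-34 J·s) / (6.64 × 10^-27 kg × 9.443 × 10^7 m/s)
λ = 1.06 × 10^-15 m

Since v = 31.5% of c > 10% of c, relativistic corrections ARE significant and the actual wavelength would differ from this non-relativistic estimate.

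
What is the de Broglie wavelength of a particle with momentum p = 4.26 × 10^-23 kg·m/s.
1.56 × 10^-11 m

Using the de Broglie relation λ = h/p:

λ = h/p
λ = (6.626 × 10^-34 J·s) / (4.26 × 10^-23 kg·m/s)
λ = 1.56 × 10^-11 m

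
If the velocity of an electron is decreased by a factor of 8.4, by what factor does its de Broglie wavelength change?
The wavelength increases by a factor of 8.4.

From λ = h/(mv), the wavelength is inversely proportional to velocity:

λ ∝ 1/v

If v → v/8.4, then λ → 8.4λ

When velocity is decreased by a factor of 8.4, the wavelength increases by a factor of 8.4.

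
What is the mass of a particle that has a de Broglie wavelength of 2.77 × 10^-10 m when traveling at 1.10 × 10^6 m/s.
2.17 × 10^-30 kg

From the de Broglie relation λ = h/(mv), we solve for m:

m = h/(λv)
m = (6.626 × 10^-34 J·s) / (2.77 × 10^-10 m × 1.10 × 10^6 m/s)
m = 2.17 × 10^-30 kg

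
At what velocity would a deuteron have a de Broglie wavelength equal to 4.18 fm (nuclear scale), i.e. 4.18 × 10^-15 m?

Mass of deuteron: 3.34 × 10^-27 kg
4.75 × 10^7 m/s

From λ = h/(mv), solve for v:

v = h/(mλ)
v = (6.626 × 10^-34 J·s) / (3.34 × 10^-27 kg × 4.18 × 10^-15 m)
v = 4.75 × 10^7 m/s

Note: This velocity is 15.8% of the speed of light, so relativistic corrections would be needed for a more accurate calculation.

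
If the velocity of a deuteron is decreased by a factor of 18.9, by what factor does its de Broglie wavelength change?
The wavelength increases by a factor of 18.9.

From λ = h/(mv), the wavelength is inversely proportional to velocity:

λ ∝ 1/v

If v → v/18.9, then λ → 18.9λ

When velocity is decreased by a factor of 18.9, the wavelength increases by a factor of 18.9.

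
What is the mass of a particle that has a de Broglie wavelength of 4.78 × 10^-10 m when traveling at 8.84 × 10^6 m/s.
1.57 × 10^-31 kg

From the de Broglie relation λ = h/(mv), we solve for m:

m = h/(λv)
m = (6.626 × 10^-34 J·s) / (4.78 × 10^-10 m × 8.84 × 10^6 m/s)
m = 1.57 × 10^-31 kg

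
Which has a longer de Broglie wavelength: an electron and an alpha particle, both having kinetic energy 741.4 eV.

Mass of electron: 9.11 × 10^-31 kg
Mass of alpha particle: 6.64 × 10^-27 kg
The electron has the longer wavelength.

Using λ = h/√(2mKE):

For electron: λ₁ = h/√(2m₁KE) = 4.50 × 10^-11 m
For alpha particle: λ₂ = h/√(2m₂KE) = 5.28 × 10^-13 m

Since λ ∝ 1/√m at constant kinetic energy, the lighter particle has the longer wavelength.

The electron has the longer de Broglie wavelength.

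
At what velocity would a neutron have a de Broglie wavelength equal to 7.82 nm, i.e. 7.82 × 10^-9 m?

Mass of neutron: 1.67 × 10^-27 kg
5.07 × 10^1 m/s

From λ = h/(mv), solve for v:

v = h/(mλ)
v = (6.626 × 10^-34 J·s) / (1.67 × 10^-27 kg × 7.82 × 10^-9 m)
v = 5.07 × 10^1 m/s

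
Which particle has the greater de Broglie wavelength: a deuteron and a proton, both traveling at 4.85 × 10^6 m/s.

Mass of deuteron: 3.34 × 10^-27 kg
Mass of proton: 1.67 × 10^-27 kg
The proton has the longer wavelength.

Using λ = h/(mv), since both particles have the same velocity, the wavelength depends only on mass.

For deuteron: λ₁ = h/(m₁v) = 4.09 × 10^-14 m
For proton: λ₂ = h/(m₂v) = 8.18 × 10^-14 m

Since λ ∝ 1/m at constant velocity, the lighter particle has the longer wavelength.

The proton has the longer de Broglie wavelength.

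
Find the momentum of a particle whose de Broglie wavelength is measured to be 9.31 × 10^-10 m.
7.12 × 10^-25 kg·m/s

From the de Broglie relation λ = h/p, we solve for p:

p = h/λ
p = (6.626 × 10^-34 J·s) / (9.31 × 10^-10 m)
p = 7.12 × 10^-25 kg·m/s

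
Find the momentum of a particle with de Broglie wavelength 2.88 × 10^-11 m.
2.30 × 10^-23 kg·m/s

From the de Broglie relation λ = h/p, we solve for p:

p = h/λ
p = (6.626 × 10^-34 J·s) / (2.88 × 10^-11 m)
p = 2.30 × 10^-23 kg·m/s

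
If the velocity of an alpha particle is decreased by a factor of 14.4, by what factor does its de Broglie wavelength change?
The wavelength increases by a factor of 14.4.

From λ = h/(mv), the wavelength is inversely proportional to velocity:

λ ∝ 1/v

If v → v/14.4, then λ → 14.4λ

When velocity is decreased by a factor of 14.4, the wavelength increases by a factor of 14.4.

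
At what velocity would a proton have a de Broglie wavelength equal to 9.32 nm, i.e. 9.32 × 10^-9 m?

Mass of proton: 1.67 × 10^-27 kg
4.26 × 10^1 m/s

From λ = h/(mv), solve for v:

v = h/(mλ)
v = (6.626 × 10^-34 J·s) / (1.67 × 10^-27 kg × 9.32 × 10^-9 m)
v = 4.26 × 10^1 m/s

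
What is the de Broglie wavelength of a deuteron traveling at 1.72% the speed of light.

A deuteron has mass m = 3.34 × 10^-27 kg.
3.85 × 10^-14 m

Using the de Broglie relation λ = h/(mv):

v = 1.72% × c = 5.156 × 10^6 m/s

λ = h/(mv)
λ = (6.626 × 10^-34 J·s) / (3.34 × 10^-27 kg × 5.156 × 10^6 m/s)
λ = 3.85 × 10^-14 m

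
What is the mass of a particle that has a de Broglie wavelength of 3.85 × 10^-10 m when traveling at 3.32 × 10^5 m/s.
5.18 × 10^-30 kg

From the de Broglie relation λ = h/(mv), we solve for m:

m = h/(λv)
m = (6.626 × 10^-34 J·s) / (3.85 × 10^-10 m × 3.32 × 10^5 m/s)
m = 5.18 × 10^-30 kg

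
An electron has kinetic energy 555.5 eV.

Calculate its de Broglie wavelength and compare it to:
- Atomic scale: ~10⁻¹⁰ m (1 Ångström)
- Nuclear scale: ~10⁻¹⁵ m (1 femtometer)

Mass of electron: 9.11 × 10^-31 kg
λ = 5.20 × 10^-11 m, which is between nuclear and atomic scales.

Using λ = h/√(2mKE):

KE = 555.5 eV = 8.900 × 10^-17 J

λ = h/√(2mKE)
λ = (6.626 × 10^-34 J·s) / √(2 × 9.11 × 10^-31 kg × 8.900 × 10^-17 J)
λ = 5.20 × 10^-11 m

Comparison:
- Atomic scale (10⁻¹⁰ m): λ is 0.52× this size
- Nuclear scale (10⁻¹⁵ m): λ is 5.2e+04× this size

The wavelength is between nuclear and atomic scales.

This wavelength is appropriate for probing atomic structure but too large for nuclear physics experiments.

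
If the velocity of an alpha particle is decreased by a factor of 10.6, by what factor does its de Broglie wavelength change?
The wavelength increases by a factor of 10.6.

From λ = h/(mv), the wavelength is inversely proportional to velocity:

λ ∝ 1/v

If v → v/10.6, then λ → 10.6λ

When velocity is decreased by a factor of 10.6, the wavelength increases by a factor of 10.6.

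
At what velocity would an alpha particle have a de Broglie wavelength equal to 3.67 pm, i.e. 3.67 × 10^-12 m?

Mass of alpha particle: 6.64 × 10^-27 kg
2.72 × 10^4 m/s

From λ = h/(mv), solve for v:

v = h/(mλ)
v = (6.626 × 10^-34 J·s) / (6.64 × 10^-27 kg × 3.67 × 10^-12 m)
v = 2.72 × 10^4 m/s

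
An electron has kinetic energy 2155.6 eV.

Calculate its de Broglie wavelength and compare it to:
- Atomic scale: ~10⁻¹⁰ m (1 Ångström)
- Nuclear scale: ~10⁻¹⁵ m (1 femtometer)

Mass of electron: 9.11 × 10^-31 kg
λ = 2.64 × 10^-11 m, which is between nuclear and atomic scales.

Using λ = h/√(2mKE):

KE = 2155.6 eV = 3.454 × 10^-16 J

λ = h/√(2mKE)
λ = (6.626 × 10^-34 J·s) / √(2 × 9.11 × 10^-31 kg × 3.454 × 10^-16 J)
λ = 2.64 × 10^-11 m

Comparison:
- Atomic scale (10⁻¹⁰ m): λ is 0.26× this size
- Nuclear scale (10⁻¹⁵ m): λ is 2.6e+04× this size

The wavelength is between nuclear and atomic scales.

This wavelength is appropriate for probing atomic structure but too large for nuclear physics experiments.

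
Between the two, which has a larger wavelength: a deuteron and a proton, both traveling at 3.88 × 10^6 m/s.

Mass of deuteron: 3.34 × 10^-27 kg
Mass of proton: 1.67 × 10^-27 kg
The proton has the longer wavelength.

Using λ = h/(mv), since both particles have the same velocity, the wavelength depends only on mass.

For deuteron: λ₁ = h/(m₁v) = 5.11 × 10^-14 m
For proton: λ₂ = h/(m₂v) = 1.02 × 10^-13 m

Since λ ∝ 1/m at constant velocity, the lighter particle has the longer wavelength.

The proton has the longer de Broglie wavelength.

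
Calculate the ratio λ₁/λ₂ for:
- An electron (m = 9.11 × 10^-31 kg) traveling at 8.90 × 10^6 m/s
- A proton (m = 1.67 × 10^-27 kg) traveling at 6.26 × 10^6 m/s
λ₁/λ₂ = 1.29 × 10^3

Using λ = h/(mv):

λ₁ = h/(m₁v₁) = 8.17 × 10^-11 m
λ₂ = h/(m₂v₂) = 6.34 × 10^-14 m

Ratio λ₁/λ₂ = (m₂v₂)/(m₁v₁)
         = (1.67 × 10^-27 kg × 6.26 × 10^6 m/s) / (9.11 × 10^-31 kg × 8.90 × 10^6 m/s)
         = 1.29 × 10^3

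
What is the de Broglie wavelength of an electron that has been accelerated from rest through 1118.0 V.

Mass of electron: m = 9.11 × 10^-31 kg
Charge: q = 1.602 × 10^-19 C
3.67 × 10^-11 m

When a particle is accelerated through voltage V, it gains kinetic energy KE = qV.

The de Broglie wavelength is then λ = h/√(2mqV):

λ = h/√(2mqV)
λ = (6.626 × 10^-34 J·s) / √(2 × 9.11 × 10^-31 kg × 1.602 × 10^-19 C × 1118.0 V)
λ = 3.67 × 10^-11 m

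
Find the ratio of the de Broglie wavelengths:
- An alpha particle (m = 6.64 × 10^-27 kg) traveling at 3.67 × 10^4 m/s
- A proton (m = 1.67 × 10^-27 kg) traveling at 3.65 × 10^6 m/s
λ₁/λ₂ = 25.0

Using λ = h/(mv):

λ₁ = h/(m₁v₁) = 2.72 × 10^-12 m
λ₂ = h/(m₂v₂) = 1.09 × 10^-13 m

Ratio λ₁/λ₂ = (m₂v₂)/(m₁v₁)
         = (1.67 × 10^-27 kg × 3.65 × 10^6 m/s) / (6.64 × 10^-27 kg × 3.67 × 10^4 m/s)
         = 25.0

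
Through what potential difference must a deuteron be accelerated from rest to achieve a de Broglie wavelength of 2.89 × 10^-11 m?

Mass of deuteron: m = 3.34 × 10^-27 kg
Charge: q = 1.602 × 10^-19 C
4.91 × 10^-1 V

From λ = h/√(2mqV), we solve for V:

λ² = h²/(2mqV)
V = h²/(2mqλ²)
V = (6.626 × 10^-34 J·s)² / (2 × 3.34 × 10^-27 kg × 1.602 × 10^-19 C × (2.89 × 10^-11 m)²)
V = 4.91 × 10^-1 V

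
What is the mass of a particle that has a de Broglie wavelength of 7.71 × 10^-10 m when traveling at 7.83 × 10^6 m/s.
1.10 × 10^-31 kg

From the de Broglie relation λ = h/(mv), we solve for m:

m = h/(λv)
m = (6.626 × 10^-34 J·s) / (7.71 × 10^-10 m × 7.83 × 10^6 m/s)
m = 1.10 × 10^-31 kg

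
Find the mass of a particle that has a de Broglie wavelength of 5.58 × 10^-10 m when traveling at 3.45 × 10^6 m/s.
3.44 × 10^-31 kg

From the de Broglie relation λ = h/(mv), we solve for m:

m = h/(λv)
m = (6.626 × 10^-34 J·s) / (5.58 × 10^-10 m × 3.45 × 10^6 m/s)
m = 3.44 × 10^-31 kg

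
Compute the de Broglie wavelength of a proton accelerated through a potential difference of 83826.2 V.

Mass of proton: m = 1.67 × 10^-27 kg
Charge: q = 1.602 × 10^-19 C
9.89 × 10^-14 m

When a particle is accelerated through voltage V, it gains kinetic energy KE = qV.

The de Broglie wavelength is then λ = h/√(2mqV):

λ = h/√(2mqV)
λ = (6.626 × 10^-34 J·s) / √(2 × 1.67 × 10^-27 kg × 1.602 × 10^-19 C × 83826.2 V)
λ = 9.89 × 10^-14 m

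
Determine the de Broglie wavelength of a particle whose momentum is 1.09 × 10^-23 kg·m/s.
6.08 × 10^-11 m

Using the de Broglie relation λ = h/p:

λ = h/p
λ = (6.626 × 10^-34 J·s) / (1.09 × 10^-23 kg·m/s)
λ = 6.08 × 10^-11 m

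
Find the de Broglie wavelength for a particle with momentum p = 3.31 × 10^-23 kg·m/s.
2.00 × 10^-11 m

Using the de Broglie relation λ = h/p:

λ = h/p
λ = (6.626 × 10^-34 J·s) / (3.31 × 10^-23 kg·m/s)
λ = 2.00 × 10^-11 m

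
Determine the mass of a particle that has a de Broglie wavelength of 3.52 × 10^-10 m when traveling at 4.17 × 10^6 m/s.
4.51 × 10^-31 kg

From the de Broglie relation λ = h/(mv), we solve for m:

m = h/(λv)
m = (6.626 × 10^-34 J·s) / (3.52 × 10^-10 m × 4.17 × 10^6 m/s)
m = 4.51 × 10^-31 kg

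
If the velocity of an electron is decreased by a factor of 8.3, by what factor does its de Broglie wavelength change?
The wavelength increases by a factor of 8.3.

From λ = h/(mv), the wavelength is inversely proportional to velocity:

λ ∝ 1/v

If v → v/8.3, then λ → 8.3λ

When velocity is decreased by a factor of 8.3, the wavelength increases by a factor of 8.3.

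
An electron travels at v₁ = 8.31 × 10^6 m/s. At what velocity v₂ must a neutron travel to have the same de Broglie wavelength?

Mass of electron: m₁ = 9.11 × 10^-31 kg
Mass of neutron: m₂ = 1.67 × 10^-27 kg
v₂ = 4.53 × 10^3 m/s

For equal de Broglie wavelengths: λ₁ = λ₂

h/(m₁v₁) = h/(m₂v₂)
m₁v₁ = m₂v₂
v₂ = v₁ · (m₁/m₂)

v₂ = 8.31 × 10^6 m/s × (9.11 × 10^-31 kg / 1.67 × 10^-27 kg)
v₂ = 4.53 × 10^3 m/s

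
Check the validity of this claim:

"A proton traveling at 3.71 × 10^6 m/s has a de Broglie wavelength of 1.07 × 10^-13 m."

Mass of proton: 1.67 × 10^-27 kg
True

The claim is correct.

Using λ = h/(mv):
λ = (6.626 × 10^-34 J·s) / (1.67 × 10^-27 kg × 3.71 × 10^6 m/s)
λ = 1.07 × 10^-13 m

This matches the claimed value.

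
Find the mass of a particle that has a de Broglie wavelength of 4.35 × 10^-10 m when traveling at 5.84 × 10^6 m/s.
2.61 × 10^-31 kg

From the de Broglie relation λ = h/(mv), we solve for m:

m = h/(λv)
m = (6.626 × 10^-34 J·s) / (4.35 × 10^-10 m × 5.84 × 10^6 m/s)
m = 2.61 × 10^-31 kg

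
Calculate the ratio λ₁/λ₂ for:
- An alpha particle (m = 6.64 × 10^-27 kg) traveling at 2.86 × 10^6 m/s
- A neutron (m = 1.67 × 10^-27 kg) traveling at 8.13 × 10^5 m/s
λ₁/λ₂ = 0.0715

Using λ = h/(mv):

λ₁ = h/(m₁v₁) = 3.49 × 10^-14 m
λ₂ = h/(m₂v₂) = 4.88 × 10^-13 m

Ratio λ₁/λ₂ = (m₂v₂)/(m₁v₁)
         = (1.67 × 10^-27 kg × 8.13 × 10^5 m/s) / (6.64 × 10^-27 kg × 2.86 × 10^6 m/s)
         = 0.0715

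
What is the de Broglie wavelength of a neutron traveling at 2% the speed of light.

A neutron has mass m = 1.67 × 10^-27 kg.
6.62 × 10^-14 m

Using the de Broglie relation λ = h/(mv):

v = 2% × c = 5.996 × 10^6 m/s

λ = h/(mv)
λ = (6.626 × 10^-34 J·s) / (1.67 × 10^-27 kg × 5.996 × 10^6 m/s)
λ = 6.62 × 10^-14 m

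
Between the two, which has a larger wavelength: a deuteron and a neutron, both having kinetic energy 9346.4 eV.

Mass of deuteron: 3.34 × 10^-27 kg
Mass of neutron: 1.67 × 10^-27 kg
The neutron has the longer wavelength.

Using λ = h/√(2mKE):

For deuteron: λ₁ = h/√(2m₁KE) = 2.10 × 10^-13 m
For neutron: λ₂ = h/√(2m₂KE) = 2.96 × 10^-13 m

Since λ ∝ 1/√m at constant kinetic energy, the lighter particle has the longer wavelength.

The neutron has the longer de Broglie wavelength.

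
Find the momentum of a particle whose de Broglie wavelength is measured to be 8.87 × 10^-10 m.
7.47 × 10^-25 kg·m/s

From the de Broglie relation λ = h/p, we solve for p:

p = h/λ
p = (6.626 × 10^-34 J·s) / (8.87 × 10^-10 m)
p = 7.47 × 10^-25 kg·m/s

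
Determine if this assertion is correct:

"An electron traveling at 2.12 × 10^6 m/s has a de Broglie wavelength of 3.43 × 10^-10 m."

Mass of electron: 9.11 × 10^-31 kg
True

The claim is correct.

Using λ = h/(mv):
λ = (6.626 × 10^-34 J·s) / (9.11 × 10^-31 kg × 2.12 × 10^6 m/s)
λ = 3.43 × 10^-10 m

This matches the claimed value.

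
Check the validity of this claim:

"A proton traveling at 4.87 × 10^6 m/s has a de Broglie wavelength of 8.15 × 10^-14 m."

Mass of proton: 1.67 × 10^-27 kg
True

The claim is correct.

Using λ = h/(mv):
λ = (6.626 × 10^-34 J·s) / (1.67 × 10^-27 kg × 4.87 × 10^6 m/s)
λ = 8.15 × 10^-14 m

This matches the claimed value.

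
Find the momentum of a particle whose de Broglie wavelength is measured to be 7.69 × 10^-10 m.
8.62 × 10^-25 kg·m/s

From the de Broglie relation λ = h/p, we solve for p:

p = h/λ
p = (6.626 × 10^-34 J·s) / (7.69 × 10^-10 m)
p = 8.62 × 10^-25 kg·m/s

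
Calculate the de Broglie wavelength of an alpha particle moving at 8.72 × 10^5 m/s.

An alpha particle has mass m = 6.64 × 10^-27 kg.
1.14 × 10^-13 m

Using the de Broglie relation λ = h/(mv):

λ = h/(mv)
λ = (6.626 × 10^-34 J·s) / (6.64 × 10^-27 kg × 8.72 × 10^5 m/s)
λ = 1.14 × 10^-13 m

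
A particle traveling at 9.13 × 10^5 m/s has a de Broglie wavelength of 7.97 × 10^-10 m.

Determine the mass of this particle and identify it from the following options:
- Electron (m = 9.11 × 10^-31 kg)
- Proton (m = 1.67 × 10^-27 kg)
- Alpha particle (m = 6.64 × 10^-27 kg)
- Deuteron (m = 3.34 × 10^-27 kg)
The particle is an electron.

From λ = h/(mv), solve for mass:

m = h/(λv)
m = (6.626 × 10^-34 J·s) / (7.97 × 10^-10 m × 9.13 × 10^5 m/s)
m = 9.11 × 10^-31 kg

Comparing with the listed masses, this is closest to an electron.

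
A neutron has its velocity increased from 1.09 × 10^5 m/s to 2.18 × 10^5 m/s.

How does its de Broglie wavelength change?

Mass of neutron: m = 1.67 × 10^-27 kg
The wavelength decreases by a factor of 2.

Using λ = h/(mv):

Initial wavelength: λ₁ = h/(mv₁) = 3.64 × 10^-12 m
Final wavelength: λ₂ = h/(mv₂) = 1.82 × 10^-12 m

Since λ ∝ 1/v, when velocity increases by a factor of 2, the wavelength decreases by a factor of 2.

λ₂/λ₁ = v₁/v₂ = 1/2

The wavelength decreases by a factor of 2.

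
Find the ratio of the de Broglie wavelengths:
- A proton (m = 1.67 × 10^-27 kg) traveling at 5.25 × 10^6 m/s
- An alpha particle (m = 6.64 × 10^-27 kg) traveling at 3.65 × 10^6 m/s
λ₁/λ₂ = 2.76

Using λ = h/(mv):

λ₁ = h/(m₁v₁) = 7.56 × 10^-14 m
λ₂ = h/(m₂v₂) = 2.73 × 10^-14 m

Ratio λ₁/λ₂ = (m₂v₂)/(m₁v₁)
         = (6.64 × 10^-27 kg × 3.65 × 10^6 m/s) / (1.67 × 10^-27 kg × 5.25 × 10^6 m/s)
         = 2.76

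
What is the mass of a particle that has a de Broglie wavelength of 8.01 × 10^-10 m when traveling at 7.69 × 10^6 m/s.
1.08 × 10^-31 kg

From the de Broglie relation λ = h/(mv), we solve for m:

m = h/(λv)
m = (6.626 × 10^-34 J·s) / (8.01 × 10^-10 m × 7.69 × 10^6 m/s)
m = 1.08 × 10^-31 kg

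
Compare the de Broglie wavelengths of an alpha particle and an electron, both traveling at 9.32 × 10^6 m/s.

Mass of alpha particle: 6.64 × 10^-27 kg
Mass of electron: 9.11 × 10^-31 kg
The electron has the longer wavelength.

Using λ = h/(mv), since both particles have the same velocity, the wavelength depends only on mass.

For alpha particle: λ₁ = h/(m₁v) = 1.07 × 10^-14 m
For electron: λ₂ = h/(m₂v) = 7.80 × 10^-11 m

Since λ ∝ 1/m at constant velocity, the lighter particle has the longer wavelength.

The electron has the longer de Broglie wavelength.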